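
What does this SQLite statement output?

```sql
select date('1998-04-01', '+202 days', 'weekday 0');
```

Applying '+202 days' to 1998-04-01: counting 202 days forward gives 1998-10-20.
`weekday 0` advances to the next Sunday; 1998-10-20 is a Tuesday, so it moves forward to 1998-10-25.

1998-10-25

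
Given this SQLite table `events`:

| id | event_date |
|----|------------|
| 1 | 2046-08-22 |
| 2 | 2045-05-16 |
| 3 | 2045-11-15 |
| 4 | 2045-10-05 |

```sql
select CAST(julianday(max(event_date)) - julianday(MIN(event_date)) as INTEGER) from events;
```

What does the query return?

MIN = 2045-05-16, MAX = 2046-08-22.
15 days remain in May 2045 after the 16th (31 − 16).
Full months from June 2045 through July 2046 contribute their day counts.
Then 22 days into August 2046.
Total: 15 + 30 + 31 + 31 + 30 + 31 + 30 + 31 + 31 + 28 + 31 + 30 + 31 + 30 + 31 + 22 = 463.

463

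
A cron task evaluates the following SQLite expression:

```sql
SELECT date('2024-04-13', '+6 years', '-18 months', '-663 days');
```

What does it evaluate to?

2026-12-20

Adding +6 years to 2024-04-13 gives 2030-04-13.
Adding -18 months to 2030-04-13 gives 2028-10-13.
Applying '-663 days' to 2028-10-13: counting 663 days back gives 2026-12-20.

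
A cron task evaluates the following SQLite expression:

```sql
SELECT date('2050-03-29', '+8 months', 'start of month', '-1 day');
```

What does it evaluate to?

Adding +8 months to 2050-03-29 gives 2050-11-29.
`start of month` rewinds 2050-11-29 to 2050-11-01.
Going back 1 day from 2050-11-01 reaches 2050-10-31 (last day of October, 31 days).

2050-10-31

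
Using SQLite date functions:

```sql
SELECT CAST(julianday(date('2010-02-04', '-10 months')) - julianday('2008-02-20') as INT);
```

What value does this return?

409

Adding -10 months to 2010-02-04 gives 2009-04-04.
9 days remain in February 2008 after the 20th (29 − 20).
Full months from March 2008 through March 2009 contribute their day counts.
Then 4 days into April 2009.
Total: 9 + 31 + 30 + 31 + 30 + 31 + 31 + 30 + 31 + 30 + 31 + 31 + 28 + 31 + 4 = 409.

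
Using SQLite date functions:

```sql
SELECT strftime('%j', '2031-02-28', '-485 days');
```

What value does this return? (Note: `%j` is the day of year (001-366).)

304

First apply '-485 days': 2031-02-28 → 2029-10-31.
Day-of-year for 2029-10-31: days since 2029-01-01 inclusive = 304, zero-padded to 304.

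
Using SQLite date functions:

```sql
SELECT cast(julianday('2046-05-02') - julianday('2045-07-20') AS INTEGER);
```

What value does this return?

286

11 days remain in July 2045 after the 20th (31 − 20).
Full months from August 2045 through April 2046 contribute their day counts.
Then 2 days into May 2046.
Total: 11 + 31 + 30 + 31 + 30 + 31 + 31 + 28 + 31 + 30 + 2 = 286.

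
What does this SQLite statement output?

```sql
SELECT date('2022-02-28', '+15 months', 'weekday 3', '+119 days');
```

2023-09-27

Adding +15 months to 2022-02-28 gives 2023-05-28.
`weekday 3` advances to the next Wednesday; 2023-05-28 is a Sunday, so it moves forward to 2023-05-31.
Applying '+119 days' to 2023-05-31: counting 119 days forward gives 2023-09-27.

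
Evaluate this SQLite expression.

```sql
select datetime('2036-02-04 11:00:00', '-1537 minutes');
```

2036-02-03 09:23:00

1537 minutes = 25h 37m; -1537 minutes from 2036-02-04 11:00:00 is 2036-02-03 09:23:00 (crosses midnight).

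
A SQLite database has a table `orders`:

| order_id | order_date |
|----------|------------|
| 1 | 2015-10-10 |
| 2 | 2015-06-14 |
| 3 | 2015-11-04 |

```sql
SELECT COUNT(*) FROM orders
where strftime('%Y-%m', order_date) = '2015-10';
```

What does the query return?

1

Rows with year-month 2015-10: 2015-10-10 → 1.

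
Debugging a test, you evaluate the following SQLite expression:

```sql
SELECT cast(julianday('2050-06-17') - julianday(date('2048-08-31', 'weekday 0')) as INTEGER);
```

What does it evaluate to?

`weekday 0` advances to the next Sunday; 2048-08-31 is a Monday, so it moves forward to 2048-09-06.
24 days remain in September 2048 after the 6th (30 − 6).
Full months from October 2048 through May 2050 contribute their day counts.
Then 17 days into June 2050.
Total: 24 + 31 + 30 + 31 + 31 + 28 + 31 + 30 + 31 + 30 + 31 + 31 + 30 + 31 + 30 + 31 + 31 + 28 + 31 + 30 + 31 + 17 = 649.

649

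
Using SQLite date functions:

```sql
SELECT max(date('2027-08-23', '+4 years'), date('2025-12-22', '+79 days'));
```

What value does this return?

date('2027-08-23', '+4 years') → 2031-08-23.
date('2025-12-22', '+79 days') → 2026-03-11.
Later of the two is 2031-08-23.

2031-08-23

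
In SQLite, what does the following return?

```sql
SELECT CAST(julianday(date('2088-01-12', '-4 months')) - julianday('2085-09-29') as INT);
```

713

Adding -4 months to 2088-01-12 gives 2087-09-12.
1 day remains in September 2085 after the 29th (30 − 29).
Full months from October 2085 through August 2087 contribute their day counts.
Then 12 days into September 2087.
Total: 1 + 31 + 30 + 31 + 31 + 28 + 31 + 30 + 31 + 30 + 31 + 31 + 30 + 31 + 30 + 31 + 31 + 28 + 31 + 30 + 31 + 30 + 31 + 31 + 12 = 713.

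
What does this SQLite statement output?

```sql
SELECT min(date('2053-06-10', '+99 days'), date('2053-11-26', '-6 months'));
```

date('2053-06-10', '+99 days') → 2053-09-17.
date('2053-11-26', '-6 months') → 2053-05-26.
Earlier of the two is 2053-05-26.

2053-05-26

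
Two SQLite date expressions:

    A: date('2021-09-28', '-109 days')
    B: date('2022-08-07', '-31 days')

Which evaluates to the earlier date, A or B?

A = 2021-06-11.
B = 2022-07-07.
A is earlier.

A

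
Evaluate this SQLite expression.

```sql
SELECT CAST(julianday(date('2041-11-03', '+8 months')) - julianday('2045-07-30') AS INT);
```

-1123

Adding +8 months to 2041-11-03 gives 2042-07-03.
28 days remain in July 2042 after the 3rd (31 − 3).
Full months from August 2042 through June 2045 contribute their day counts.
Then 30 days into July 2045.
Total: 28 + 31 + 30 + 31 + 30 + 31 + 31 + 28 + 31 + 30 + 31 + 30 + 31 + 31 + 30 + 31 + 30 + 31 + 31 + 29 + 31 + 30 + 31 + 30 + 31 + 31 + 30 + 31 + 30 + 31 + 31 + 28 + 31 + 30 + 31 + 30 + 30 = 1123.
The subtraction is earlier − later, so the result is −1123 → -1123.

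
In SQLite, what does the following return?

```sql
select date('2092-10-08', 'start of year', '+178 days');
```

2092-06-27

`start of year` rewinds 2092-10-08 to 2092-01-01.
Applying '+178 days' to 2092-01-01: counting 178 days forward gives 2092-06-27.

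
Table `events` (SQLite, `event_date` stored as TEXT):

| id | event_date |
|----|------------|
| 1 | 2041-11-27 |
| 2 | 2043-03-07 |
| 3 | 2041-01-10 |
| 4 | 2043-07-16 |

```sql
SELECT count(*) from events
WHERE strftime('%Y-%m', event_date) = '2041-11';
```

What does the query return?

1

Rows with year-month 2041-11: 2041-11-27 → 1.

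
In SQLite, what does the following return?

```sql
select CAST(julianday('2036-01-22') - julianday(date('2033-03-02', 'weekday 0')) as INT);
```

`weekday 0` advances to the next Sunday; 2033-03-02 is a Wednesday, so it moves forward to 2033-03-06.
25 days remain in March 2033 after the 6th (31 − 6).
Full months from April 2033 through December 2035 contribute their day counts.
Then 22 days into January 2036.
Total: 25 + 30 + 31 + 30 + 31 + 31 + 30 + 31 + 30 + 31 + 31 + 28 + 31 + 30 + 31 + 30 + 31 + 31 + 30 + 31 + 30 + 31 + 31 + 28 + 31 + 30 + 31 + 30 + 31 + 31 + 30 + 31 + 30 + 31 + 22 = 1052.

1052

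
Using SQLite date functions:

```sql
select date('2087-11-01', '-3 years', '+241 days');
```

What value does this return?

2085-06-30

Adding -3 years to 2087-11-01 gives 2084-11-01.
Applying '+241 days' to 2084-11-01: counting 241 days forward gives 2085-06-30.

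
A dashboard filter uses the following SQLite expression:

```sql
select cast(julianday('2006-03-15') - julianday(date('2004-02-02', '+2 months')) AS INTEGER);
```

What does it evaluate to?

Adding +2 months to 2004-02-02 gives 2004-04-02.
28 days remain in April 2004 after the 2nd (30 − 2).
Full months from May 2004 through February 2006 contribute their day counts.
Then 15 days into March 2006.
Total: 28 + 31 + 30 + 31 + 31 + 30 + 31 + 30 + 31 + 31 + 28 + 31 + 30 + 31 + 30 + 31 + 31 + 30 + 31 + 30 + 31 + 31 + 28 + 15 = 712.

712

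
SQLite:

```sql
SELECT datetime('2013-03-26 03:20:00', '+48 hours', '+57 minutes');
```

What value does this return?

2013-03-28 04:17:00

+48 hours from 2013-03-26 03:20:00 is 2013-03-28 03:20:00 (crosses midnight).
+57 minutes from 2013-03-28 03:20:00 is 2013-03-28 04:17:00.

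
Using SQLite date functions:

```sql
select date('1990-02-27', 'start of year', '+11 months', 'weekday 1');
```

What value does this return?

`start of year` rewinds 1990-02-27 to 1990-01-01.
Adding +11 months to 1990-01-01 gives 1990-12-01.
`weekday 1` advances to the next Monday; 1990-12-01 is a Saturday, so it moves forward to 1990-12-03.

1990-12-03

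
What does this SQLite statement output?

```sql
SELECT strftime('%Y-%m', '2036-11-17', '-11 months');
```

First apply '-11 months': 2036-11-17 → 2035-12-17.
`%Y-%m` extracts the year-month: 2035-12.

2035-12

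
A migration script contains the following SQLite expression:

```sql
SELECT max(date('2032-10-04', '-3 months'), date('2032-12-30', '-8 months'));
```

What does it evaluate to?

2032-07-04

date('2032-10-04', '-3 months') → 2032-07-04.
date('2032-12-30', '-8 months') → 2032-04-30.
Later of the two is 2032-07-04.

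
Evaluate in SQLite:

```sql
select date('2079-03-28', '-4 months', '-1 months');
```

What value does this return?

Adding -4 months to 2079-03-28 gives 2078-11-28.
Adding -1 month to 2078-11-28 gives 2078-10-28.

2078-10-28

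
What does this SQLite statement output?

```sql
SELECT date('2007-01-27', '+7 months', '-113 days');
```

Adding +7 months to 2007-01-27 gives 2007-08-27.
Applying '-113 days' to 2007-08-27: counting 113 days back gives 2007-05-06.

2007-05-06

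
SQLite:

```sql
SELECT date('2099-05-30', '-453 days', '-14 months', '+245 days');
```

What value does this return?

Applying '-453 days' to 2099-05-30: counting 453 days back gives 2098-03-03.
Adding -14 months to 2098-03-03 gives 2097-01-03.
Applying '+245 days' to 2097-01-03: counting 245 days forward gives 2097-09-05.

2097-09-05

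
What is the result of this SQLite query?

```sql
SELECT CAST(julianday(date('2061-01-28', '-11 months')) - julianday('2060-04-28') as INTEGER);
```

Adding -11 months to 2061-01-28 gives 2060-02-28.
1 day remains in February 2060 after the 28th (29 − 28).
March 2060: 31 days.
Then 28 days into April 2060.
Total: 1 + 31 + 28 = 60.
The subtraction is earlier − later, so the result is −60 → -60.

-60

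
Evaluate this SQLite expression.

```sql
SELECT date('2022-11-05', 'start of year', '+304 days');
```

`start of year` rewinds 2022-11-05 to 2022-01-01.
Applying '+304 days' to 2022-01-01: counting 304 days forward gives 2022-11-01.

2022-11-01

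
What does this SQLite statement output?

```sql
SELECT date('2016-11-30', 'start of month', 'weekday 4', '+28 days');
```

`start of month` rewinds 2016-11-30 to 2016-11-01.
`weekday 4` advances to the next Thursday; 2016-11-01 is a Tuesday, so it moves forward to 2016-11-03.
November 2016 has 30 days; 27 remain after the 3rd, so 28 days reach 2016-12-01.

2016-12-01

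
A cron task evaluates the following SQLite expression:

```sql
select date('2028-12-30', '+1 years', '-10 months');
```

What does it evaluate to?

2029-03-02

Adding +1 year to 2028-12-30 gives 2029-12-30.
Adding -10 months to 2029-12-30 targets 2029-02-30. February 2029 has only 28 days, so SQLite normalizes the 2-day overflow forward to 2029-03-02.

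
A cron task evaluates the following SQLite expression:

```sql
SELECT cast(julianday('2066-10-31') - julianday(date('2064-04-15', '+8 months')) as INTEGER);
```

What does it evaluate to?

685

Adding +8 months to 2064-04-15 gives 2064-12-15.
16 days remain in December 2064 after the 15th (31 − 15).
Full months from January 2065 through September 2066 contribute their day counts.
Then 31 days into October 2066.
Total: 16 + 31 + 28 + 31 + 30 + 31 + 30 + 31 + 31 + 30 + 31 + 30 + 31 + 31 + 28 + 31 + 30 + 31 + 30 + 31 + 31 + 30 + 31 = 685.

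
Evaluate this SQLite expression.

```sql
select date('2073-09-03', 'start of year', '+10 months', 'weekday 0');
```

2073-11-05

`start of year` rewinds 2073-09-03 to 2073-01-01.
Adding +10 months to 2073-01-01 gives 2073-11-01.
`weekday 0` advances to the next Sunday; 2073-11-01 is a Wednesday, so it moves forward to 2073-11-05.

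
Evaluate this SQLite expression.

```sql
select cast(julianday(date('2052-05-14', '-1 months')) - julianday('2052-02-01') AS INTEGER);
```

73

Adding -1 month to 2052-05-14 gives 2052-04-14.
28 days remain in February 2052 after the 1st (29 − 1).
March 2052: 31 days.
Then 14 days into April 2052.
Total: 28 + 31 + 14 = 73.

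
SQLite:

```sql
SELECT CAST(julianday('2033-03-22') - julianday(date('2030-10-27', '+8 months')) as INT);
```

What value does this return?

634

Adding +8 months to 2030-10-27 gives 2031-06-27.
3 days remain in June 2031 after the 27th (30 − 27).
Full months from July 2031 through February 2033 contribute their day counts.
Then 22 days into March 2033.
Total: 3 + 31 + 31 + 30 + 31 + 30 + 31 + 31 + 29 + 31 + 30 + 31 + 30 + 31 + 31 + 30 + 31 + 30 + 31 + 31 + 28 + 22 = 634.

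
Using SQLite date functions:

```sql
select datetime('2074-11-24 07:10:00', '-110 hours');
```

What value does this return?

-110 hours from 2074-11-24 07:10:00 is 2074-11-19 17:10:00 (crosses midnight).

2074-11-19 17:10:00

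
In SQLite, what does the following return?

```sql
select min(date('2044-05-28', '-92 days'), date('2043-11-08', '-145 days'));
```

2043-06-16

date('2044-05-28', '-92 days') → 2044-02-26.
date('2043-11-08', '-145 days') → 2043-06-16.
Earlier of the two is 2043-06-16.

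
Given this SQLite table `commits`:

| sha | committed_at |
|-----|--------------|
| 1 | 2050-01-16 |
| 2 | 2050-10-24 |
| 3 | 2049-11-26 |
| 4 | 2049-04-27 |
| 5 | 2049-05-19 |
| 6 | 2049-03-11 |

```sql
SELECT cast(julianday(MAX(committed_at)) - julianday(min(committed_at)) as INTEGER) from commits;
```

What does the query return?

592

MIN = 2049-03-11, MAX = 2050-10-24.
20 days remain in March 2049 after the 11th (31 − 11).
Full months from April 2049 through September 2050 contribute their day counts.
Then 24 days into October 2050.
Total: 20 + 30 + 31 + 30 + 31 + 31 + 30 + 31 + 30 + 31 + 31 + 28 + 31 + 30 + 31 + 30 + 31 + 31 + 30 + 24 = 592.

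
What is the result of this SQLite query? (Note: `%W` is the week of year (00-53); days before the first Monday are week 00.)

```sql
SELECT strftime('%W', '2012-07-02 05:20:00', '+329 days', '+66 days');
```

30

First apply '+329 days', '+66 days': 2012-07-02 05:20:00 → 2013-08-01 05:20:00.
2013-08-01 is a Thursday. SQLite's %W counts Mondays since the year started; the result is 30.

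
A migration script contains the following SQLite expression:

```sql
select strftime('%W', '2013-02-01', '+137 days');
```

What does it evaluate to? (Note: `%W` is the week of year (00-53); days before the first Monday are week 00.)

First apply '+137 days': 2013-02-01 → 2013-06-18.
2013-06-18 is a Tuesday. SQLite's %W counts Mondays since the year started; the result is 24.

24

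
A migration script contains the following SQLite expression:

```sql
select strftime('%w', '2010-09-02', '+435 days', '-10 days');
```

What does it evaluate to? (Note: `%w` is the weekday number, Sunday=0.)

First apply '+435 days', '-10 days': 2010-09-02 → 2011-11-01.
2011-11-01 is a Tuesday; with Sunday=0 that is 2.

2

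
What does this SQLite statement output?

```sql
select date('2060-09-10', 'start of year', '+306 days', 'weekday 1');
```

2060-11-08

`start of year` rewinds 2060-09-10 to 2060-01-01.
Applying '+306 days' to 2060-01-01: counting 306 days forward gives 2060-11-02.
`weekday 1` advances to the next Monday; 2060-11-02 is a Tuesday, so it moves forward to 2060-11-08.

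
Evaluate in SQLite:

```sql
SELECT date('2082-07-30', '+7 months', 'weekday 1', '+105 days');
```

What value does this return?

Adding +7 months to 2082-07-30 targets 2083-02-30. February 2083 has only 28 days, so SQLite normalizes the 2-day overflow forward to 2083-03-02.
`weekday 1` advances to the next Monday; 2083-03-02 is a Tuesday, so it moves forward to 2083-03-08.
Applying '+105 days' to 2083-03-08: counting 105 days forward gives 2083-06-21.

2083-06-21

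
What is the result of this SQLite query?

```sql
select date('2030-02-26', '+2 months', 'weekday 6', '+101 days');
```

2030-08-06

Adding +2 months to 2030-02-26 gives 2030-04-26.
`weekday 6` advances to the next Saturday; 2030-04-26 is a Friday, so it moves forward to 2030-04-27.
Applying '+101 days' to 2030-04-27: counting 101 days forward gives 2030-08-06.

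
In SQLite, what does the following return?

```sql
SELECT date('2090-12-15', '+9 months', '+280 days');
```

Adding +9 months to 2090-12-15 gives 2091-09-15.
Applying '+280 days' to 2091-09-15: counting 280 days forward gives 2092-06-21.

2092-06-21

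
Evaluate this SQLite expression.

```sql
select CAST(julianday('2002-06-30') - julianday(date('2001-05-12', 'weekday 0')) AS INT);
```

`weekday 0` advances to the next Sunday; 2001-05-12 is a Saturday, so it moves forward to 2001-05-13.
18 days remain in May 2001 after the 13th (31 − 13).
Full months from June 2001 through May 2002 contribute their day counts.
Then 30 days into June 2002.
Total: 18 + 30 + 31 + 31 + 30 + 31 + 30 + 31 + 31 + 28 + 31 + 30 + 31 + 30 = 413.

413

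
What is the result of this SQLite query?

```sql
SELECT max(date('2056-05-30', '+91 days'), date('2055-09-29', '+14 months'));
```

2056-11-29

date('2056-05-30', '+91 days') → 2056-08-29.
date('2055-09-29', '+14 months') → 2056-11-29.
Later of the two is 2056-11-29.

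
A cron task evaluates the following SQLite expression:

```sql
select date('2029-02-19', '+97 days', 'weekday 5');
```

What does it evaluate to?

2029-06-01

Applying '+97 days' to 2029-02-19: counting 97 days forward gives 2029-05-27.
`weekday 5` advances to the next Friday; 2029-05-27 is a Sunday, so it moves forward to 2029-06-01.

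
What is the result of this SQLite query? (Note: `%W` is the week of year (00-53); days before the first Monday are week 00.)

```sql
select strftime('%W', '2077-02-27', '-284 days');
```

20

First apply '-284 days': 2077-02-27 → 2076-05-19.
2076-05-19 is a Tuesday. SQLite's %W counts Mondays since the year started; the result is 20.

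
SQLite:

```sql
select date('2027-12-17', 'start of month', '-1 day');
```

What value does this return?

`start of month` rewinds 2027-12-17 to 2027-12-01.
Going back 1 day from 2027-12-01 reaches 2027-11-30 (last day of November, 30 days).

2027-11-30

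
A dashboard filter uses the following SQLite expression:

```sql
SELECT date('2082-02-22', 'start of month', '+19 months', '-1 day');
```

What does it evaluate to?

`start of month` rewinds 2082-02-22 to 2082-02-01.
Adding +19 months to 2082-02-01 gives 2083-09-01.
Going back 1 day from 2083-09-01 reaches 2083-08-31 (last day of August, 31 days).

2083-08-31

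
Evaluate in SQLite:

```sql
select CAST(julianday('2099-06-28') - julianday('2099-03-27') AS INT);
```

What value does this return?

93

4 days remain in March 2099 after the 27th (31 − 27).
April 2099: 30 days.
May 2099: 31 days.
Then 28 days into June 2099.
Total: 4 + 30 + 31 + 28 = 93.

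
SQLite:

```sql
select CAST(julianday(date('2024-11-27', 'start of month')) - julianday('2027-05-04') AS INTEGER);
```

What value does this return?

-914

`start of month` rewinds 2024-11-27 to 2024-11-01.
29 days remain in November 2024 after the 1st (30 − 1).
Full months from December 2024 through April 2027 contribute their day counts.
Then 4 days into May 2027.
Total: 29 + 31 + 31 + 28 + 31 + 30 + 31 + 30 + 31 + 31 + 30 + 31 + 30 + 31 + 31 + 28 + 31 + 30 + 31 + 30 + 31 + 31 + 30 + 31 + 30 + 31 + 31 + 28 + 31 + 30 + 4 = 914.
The subtraction is earlier − later, so the result is −914 → -914.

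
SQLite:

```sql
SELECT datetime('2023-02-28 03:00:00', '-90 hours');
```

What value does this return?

2023-02-24 09:00:00

-90 hours from 2023-02-28 03:00:00 is 2023-02-24 09:00:00 (crosses midnight).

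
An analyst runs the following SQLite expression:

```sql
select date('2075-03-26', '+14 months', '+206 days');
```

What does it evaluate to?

Adding +14 months to 2075-03-26 gives 2076-05-26.
Applying '+206 days' to 2076-05-26: counting 206 days forward gives 2076-12-18.

2076-12-18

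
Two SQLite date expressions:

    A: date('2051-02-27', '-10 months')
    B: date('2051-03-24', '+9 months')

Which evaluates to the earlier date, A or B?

A

A = 2050-04-27.
B = 2051-12-24.
A is earlier.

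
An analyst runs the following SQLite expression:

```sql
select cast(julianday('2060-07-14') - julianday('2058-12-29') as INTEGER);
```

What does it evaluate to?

2 days remain in December 2058 after the 29th (31 − 29).
Full months from January 2059 through June 2060 contribute their day counts.
Then 14 days into July 2060.
Total: 2 + 31 + 28 + 31 + 30 + 31 + 30 + 31 + 31 + 30 + 31 + 30 + 31 + 31 + 29 + 31 + 30 + 31 + 30 + 14 = 563.

563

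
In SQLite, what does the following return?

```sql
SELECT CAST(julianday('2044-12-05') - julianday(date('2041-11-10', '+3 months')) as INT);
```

Adding +3 months to 2041-11-10 gives 2042-02-10.
18 days remain in February 2042 after the 10th (28 − 10).
Full months from March 2042 through November 2044 contribute their day counts.
Then 5 days into December 2044.
Total: 18 + 31 + 30 + 31 + 30 + 31 + 31 + 30 + 31 + 30 + 31 + 31 + 28 + 31 + 30 + 31 + 30 + 31 + 31 + 30 + 31 + 30 + 31 + 31 + 29 + 31 + 30 + 31 + 30 + 31 + 31 + 30 + 31 + 30 + 5 = 1029.

1029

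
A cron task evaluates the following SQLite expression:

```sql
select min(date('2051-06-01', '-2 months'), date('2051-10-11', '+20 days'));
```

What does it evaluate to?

2051-04-01

date('2051-06-01', '-2 months') → 2051-04-01.
date('2051-10-11', '+20 days') → 2051-10-31.
Earlier of the two is 2051-04-01.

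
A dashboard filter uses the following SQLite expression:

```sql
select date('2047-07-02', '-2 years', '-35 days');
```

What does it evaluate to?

Adding -2 years to 2047-07-02 gives 2045-07-02.
Going back 2 days from 2045-07-02 reaches 2045-06-30 (last day of June, 30 days).
Going back 30 days from 2045-06-30 reaches 2045-05-31 (last day of May, 31 days).
Going back 3 days within May lands on 2045-05-28.

2045-05-28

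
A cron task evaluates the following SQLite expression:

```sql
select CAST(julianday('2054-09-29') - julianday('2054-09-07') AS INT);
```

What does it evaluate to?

22

Both dates are in September 2054: 29 − 7 = 22.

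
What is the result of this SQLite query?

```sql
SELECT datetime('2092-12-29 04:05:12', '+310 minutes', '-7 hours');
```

310 minutes = 5h 10m; +310 minutes from 2092-12-29 04:05:12 is 2092-12-29 09:15:12.
-7 hours from 2092-12-29 09:15:12 is 2092-12-29 02:15:12.

2092-12-29 02:15:12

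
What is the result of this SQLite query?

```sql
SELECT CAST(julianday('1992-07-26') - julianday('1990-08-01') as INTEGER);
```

725

30 days remain in August 1990 after the 1st (31 − 1).
Full months from September 1990 through June 1992 contribute their day counts.
Then 26 days into July 1992.
Total: 30 + 30 + 31 + 30 + 31 + 31 + 28 + 31 + 30 + 31 + 30 + 31 + 31 + 30 + 31 + 30 + 31 + 31 + 29 + 31 + 30 + 31 + 30 + 26 = 725.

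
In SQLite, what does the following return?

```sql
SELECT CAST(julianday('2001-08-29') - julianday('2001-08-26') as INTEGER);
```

3

Both dates are in August 2001: 29 − 26 = 3.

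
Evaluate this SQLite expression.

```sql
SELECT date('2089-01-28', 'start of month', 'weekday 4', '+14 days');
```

2089-01-20

`start of month` rewinds 2089-01-28 to 2089-01-01.
`weekday 4` advances to the next Thursday; 2089-01-01 is a Saturday, so it moves forward to 2089-01-06.
Advancing 14 more days within January lands on 2089-01-20.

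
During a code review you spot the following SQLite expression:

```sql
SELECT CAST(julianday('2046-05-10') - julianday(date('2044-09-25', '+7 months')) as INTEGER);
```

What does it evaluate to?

Adding +7 months to 2044-09-25 gives 2045-04-25.
5 days remain in April 2045 after the 25th (30 − 25).
Full months from May 2045 through April 2046 contribute their day counts.
Then 10 days into May 2046.
Total: 5 + 31 + 30 + 31 + 31 + 30 + 31 + 30 + 31 + 31 + 28 + 31 + 30 + 10 = 380.

380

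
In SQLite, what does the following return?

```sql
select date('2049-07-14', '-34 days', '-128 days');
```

Going back 14 days from 2049-07-14 reaches 2049-06-30 (last day of June, 30 days).
Going back 20 days within June lands on 2049-06-10.
Applying '-128 days' to 2049-06-10: counting 128 days back gives 2049-02-02.

2049-02-02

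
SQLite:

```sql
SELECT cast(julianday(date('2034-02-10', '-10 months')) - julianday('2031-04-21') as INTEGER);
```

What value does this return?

Adding -10 months to 2034-02-10 gives 2033-04-10.
9 days remain in April 2031 after the 21st (30 − 21).
Full months from May 2031 through March 2033 contribute their day counts.
Then 10 days into April 2033.
Total: 9 + 31 + 30 + 31 + 31 + 30 + 31 + 30 + 31 + 31 + 29 + 31 + 30 + 31 + 30 + 31 + 31 + 30 + 31 + 30 + 31 + 31 + 28 + 31 + 10 = 720.

720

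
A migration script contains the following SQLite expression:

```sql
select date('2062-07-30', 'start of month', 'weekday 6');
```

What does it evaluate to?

`start of month` rewinds 2062-07-30 to 2062-07-01.
`weekday 6` advances to the next Saturday; 2062-07-01 is already a Saturday, so it stays at 2062-07-01.

2062-07-01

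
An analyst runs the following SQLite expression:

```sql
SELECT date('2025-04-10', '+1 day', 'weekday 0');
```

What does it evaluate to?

2025-04-13

Advancing 1 more day within April lands on 2025-04-11.
`weekday 0` advances to the next Sunday; 2025-04-11 is a Friday, so it moves forward to 2025-04-13.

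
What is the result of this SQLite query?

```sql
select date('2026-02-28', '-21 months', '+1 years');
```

2025-05-28

Adding -21 months to 2026-02-28 gives 2024-05-28.
Adding +1 year to 2024-05-28 gives 2025-05-28.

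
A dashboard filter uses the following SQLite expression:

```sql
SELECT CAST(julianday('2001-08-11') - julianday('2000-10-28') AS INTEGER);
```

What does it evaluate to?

287

3 days remain in October 2000 after the 28th (31 − 28).
Full months from November 2000 through July 2001 contribute their day counts.
Then 11 days into August 2001.
Total: 3 + 30 + 31 + 31 + 28 + 31 + 30 + 31 + 30 + 31 + 11 = 287.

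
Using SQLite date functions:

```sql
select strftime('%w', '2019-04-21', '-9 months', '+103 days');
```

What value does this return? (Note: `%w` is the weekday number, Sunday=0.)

4

First apply '-9 months', '+103 days': 2019-04-21 → 2018-11-01.
2018-11-01 is a Thursday; with Sunday=0 that is 4.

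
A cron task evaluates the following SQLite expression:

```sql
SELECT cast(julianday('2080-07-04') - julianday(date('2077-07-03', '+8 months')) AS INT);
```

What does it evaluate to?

Adding +8 months to 2077-07-03 gives 2078-03-03.
28 days remain in March 2078 after the 3rd (31 − 3).
Full months from April 2078 through June 2080 contribute their day counts.
Then 4 days into July 2080.
Total: 28 + 30 + 31 + 30 + 31 + 31 + 30 + 31 + 30 + 31 + 31 + 28 + 31 + 30 + 31 + 30 + 31 + 31 + 30 + 31 + 30 + 31 + 31 + 29 + 31 + 30 + 31 + 30 + 4 = 854.

854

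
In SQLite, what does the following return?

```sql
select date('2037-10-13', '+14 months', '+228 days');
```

Adding +14 months to 2037-10-13 gives 2038-12-13.
Applying '+228 days' to 2038-12-13: counting 228 days forward gives 2039-07-29.

2039-07-29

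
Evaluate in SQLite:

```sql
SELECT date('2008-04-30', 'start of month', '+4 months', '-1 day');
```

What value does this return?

`start of month` rewinds 2008-04-30 to 2008-04-01.
Adding +4 months to 2008-04-01 gives 2008-08-01.
Going back 1 day from 2008-08-01 reaches 2008-07-31 (last day of July, 31 days).

2008-07-31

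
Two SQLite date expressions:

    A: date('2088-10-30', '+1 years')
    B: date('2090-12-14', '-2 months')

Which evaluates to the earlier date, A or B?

A

A = 2089-10-30.
B = 2090-10-14.
A is earlier.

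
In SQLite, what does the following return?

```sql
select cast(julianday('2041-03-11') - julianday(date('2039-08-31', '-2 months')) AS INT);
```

Adding -2 months to 2039-08-31 targets 2039-06-31. June 2039 has only 30 days, so SQLite normalizes the 1-day overflow forward to 2039-07-01.
30 days remain in July 2039 after the 1st (31 − 1).
Full months from August 2039 through February 2041 contribute their day counts.
Then 11 days into March 2041.
Total: 30 + 31 + 30 + 31 + 30 + 31 + 31 + 29 + 31 + 30 + 31 + 30 + 31 + 31 + 30 + 31 + 30 + 31 + 31 + 28 + 11 = 619.

619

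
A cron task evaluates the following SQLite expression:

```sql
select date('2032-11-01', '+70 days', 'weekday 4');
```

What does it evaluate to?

Applying '+70 days' to 2032-11-01: counting 70 days forward gives 2033-01-10.
`weekday 4` advances to the next Thursday; 2033-01-10 is a Monday, so it moves forward to 2033-01-13.

2033-01-13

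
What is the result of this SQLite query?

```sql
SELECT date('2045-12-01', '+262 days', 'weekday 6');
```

Applying '+262 days' to 2045-12-01: counting 262 days forward gives 2046-08-20.
`weekday 6` advances to the next Saturday; 2046-08-20 is a Monday, so it moves forward to 2046-08-25.

2046-08-25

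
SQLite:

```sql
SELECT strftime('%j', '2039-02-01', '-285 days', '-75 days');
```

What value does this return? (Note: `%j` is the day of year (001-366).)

First apply '-285 days', '-75 days': 2039-02-01 → 2038-02-06.
Day-of-year for 2038-02-06: days since 2038-01-01 inclusive = 37, zero-padded to 037.

037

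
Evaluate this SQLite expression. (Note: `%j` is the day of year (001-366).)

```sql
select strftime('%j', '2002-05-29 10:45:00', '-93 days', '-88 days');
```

First apply '-93 days', '-88 days': 2002-05-29 10:45:00 → 2001-11-29 10:45:00.
Day-of-year for 2001-11-29: days since 2001-01-01 inclusive = 333, zero-padded to 333.

333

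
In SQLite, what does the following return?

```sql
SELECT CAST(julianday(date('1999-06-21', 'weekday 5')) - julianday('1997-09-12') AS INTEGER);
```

`weekday 5` advances to the next Friday; 1999-06-21 is a Monday, so it moves forward to 1999-06-25.
18 days remain in September 1997 after the 12th (30 − 12).
Full months from October 1997 through May 1999 contribute their day counts.
Then 25 days into June 1999.
Total: 18 + 31 + 30 + 31 + 31 + 28 + 31 + 30 + 31 + 30 + 31 + 31 + 30 + 31 + 30 + 31 + 31 + 28 + 31 + 30 + 31 + 25 = 651.

651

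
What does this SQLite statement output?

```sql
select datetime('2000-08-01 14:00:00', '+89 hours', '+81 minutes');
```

+89 hours from 2000-08-01 14:00:00 is 2000-08-05 07:00:00 (crosses midnight).
81 minutes = 1h 21m; +81 minutes from 2000-08-05 07:00:00 is 2000-08-05 08:21:00.

2000-08-05 08:21:00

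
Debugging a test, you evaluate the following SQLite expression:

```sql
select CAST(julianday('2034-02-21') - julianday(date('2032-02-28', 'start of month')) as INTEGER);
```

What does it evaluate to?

751

`start of month` rewinds 2032-02-28 to 2032-02-01.
28 days remain in February 2032 after the 1st (29 − 1).
Full months from March 2032 through January 2034 contribute their day counts.
Then 21 days into February 2034.
Total: 28 + 31 + 30 + 31 + 30 + 31 + 31 + 30 + 31 + 30 + 31 + 31 + 28 + 31 + 30 + 31 + 30 + 31 + 31 + 30 + 31 + 30 + 31 + 31 + 21 = 751.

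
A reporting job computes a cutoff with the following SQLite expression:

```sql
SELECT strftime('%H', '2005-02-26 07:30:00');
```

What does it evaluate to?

`%H` extracts the 2-digit hour (00-23): 07.

07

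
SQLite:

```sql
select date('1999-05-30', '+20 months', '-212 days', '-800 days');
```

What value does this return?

Adding +20 months to 1999-05-30 gives 2001-01-30.
Applying '-212 days' to 2001-01-30: counting 212 days back gives 2000-07-02.
Applying '-800 days' to 2000-07-02: counting 800 days back gives 1998-04-24.

1998-04-24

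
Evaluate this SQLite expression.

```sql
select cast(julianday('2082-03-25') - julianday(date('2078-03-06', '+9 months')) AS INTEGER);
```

1205

Adding +9 months to 2078-03-06 gives 2078-12-06.
25 days remain in December 2078 after the 6th (31 − 6).
Full months from January 2079 through February 2082 contribute their day counts.
Then 25 days into March 2082.
Total: 25 + 31 + 28 + 31 + 30 + 31 + 30 + 31 + 31 + 30 + 31 + 30 + 31 + 31 + 29 + 31 + 30 + 31 + 30 + 31 + 31 + 30 + 31 + 30 + 31 + 31 + 28 + 31 + 30 + 31 + 30 + 31 + 31 + 30 + 31 + 30 + 31 + 31 + 28 + 25 = 1205.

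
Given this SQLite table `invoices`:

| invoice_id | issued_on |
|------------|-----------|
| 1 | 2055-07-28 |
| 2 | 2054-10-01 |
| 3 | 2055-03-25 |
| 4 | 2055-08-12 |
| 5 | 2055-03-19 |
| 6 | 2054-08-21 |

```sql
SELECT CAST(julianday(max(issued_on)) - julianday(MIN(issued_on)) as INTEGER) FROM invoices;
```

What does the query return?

MIN = 2054-08-21, MAX = 2055-08-12.
10 days remain in August 2054 after the 21st (31 − 21).
Full months from September 2054 through July 2055 contribute their day counts.
Then 12 days into August 2055.
Total: 10 + 30 + 31 + 30 + 31 + 31 + 28 + 31 + 30 + 31 + 30 + 31 + 12 = 356.

356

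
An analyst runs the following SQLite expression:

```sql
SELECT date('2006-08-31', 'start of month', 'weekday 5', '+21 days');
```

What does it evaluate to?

`start of month` rewinds 2006-08-31 to 2006-08-01.
`weekday 5` advances to the next Friday; 2006-08-01 is a Tuesday, so it moves forward to 2006-08-04.
Advancing 21 more days within August lands on 2006-08-25.

2006-08-25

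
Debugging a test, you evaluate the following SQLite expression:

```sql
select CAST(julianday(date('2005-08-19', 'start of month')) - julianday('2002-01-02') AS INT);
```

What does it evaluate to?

`start of month` rewinds 2005-08-19 to 2005-08-01.
29 days remain in January 2002 after the 2nd (31 − 2).
Full months from February 2002 through July 2005 contribute their day counts.
Then 1 day into August 2005.
Total: 29 + 28 + 31 + 30 + 31 + 30 + 31 + 31 + 30 + 31 + 30 + 31 + 31 + 28 + 31 + 30 + 31 + 30 + 31 + 31 + 30 + 31 + 30 + 31 + 31 + 29 + 31 + 30 + 31 + 30 + 31 + 31 + 30 + 31 + 30 + 31 + 31 + 28 + 31 + 30 + 31 + 30 + 31 + 1 = 1307.

1307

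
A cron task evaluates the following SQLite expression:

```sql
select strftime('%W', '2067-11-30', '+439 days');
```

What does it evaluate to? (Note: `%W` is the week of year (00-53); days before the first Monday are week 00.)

First apply '+439 days': 2067-11-30 → 2069-02-11.
2069-02-11 is a Monday. SQLite's %W counts Mondays since the year started; the result is 06.

06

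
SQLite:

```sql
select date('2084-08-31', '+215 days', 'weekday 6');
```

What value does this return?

2085-04-07

Applying '+215 days' to 2084-08-31: counting 215 days forward gives 2085-04-03.
`weekday 6` advances to the next Saturday; 2085-04-03 is a Tuesday, so it moves forward to 2085-04-07.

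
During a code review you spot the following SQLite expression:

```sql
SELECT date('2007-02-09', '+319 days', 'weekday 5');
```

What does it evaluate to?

Applying '+319 days' to 2007-02-09: counting 319 days forward gives 2007-12-25.
`weekday 5` advances to the next Friday; 2007-12-25 is a Tuesday, so it moves forward to 2007-12-28.

2007-12-28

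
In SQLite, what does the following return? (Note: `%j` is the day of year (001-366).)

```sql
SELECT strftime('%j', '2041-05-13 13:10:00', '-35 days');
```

098

First apply '-35 days': 2041-05-13 13:10:00 → 2041-04-08 13:10:00.
Day-of-year for 2041-04-08: days since 2041-01-01 inclusive = 98, zero-padded to 098.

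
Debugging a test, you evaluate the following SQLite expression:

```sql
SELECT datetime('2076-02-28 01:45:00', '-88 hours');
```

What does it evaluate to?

2076-02-24 09:45:00

-88 hours from 2076-02-28 01:45:00 is 2076-02-24 09:45:00 (crosses midnight).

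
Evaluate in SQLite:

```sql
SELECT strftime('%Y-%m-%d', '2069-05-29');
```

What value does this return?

2069-05-29

`%Y-%m-%d` extracts the ISO date: 2069-05-29.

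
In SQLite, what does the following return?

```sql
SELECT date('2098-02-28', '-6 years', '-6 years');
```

2086-02-28

Adding -6 years to 2098-02-28 gives 2092-02-28.
Adding -6 years to 2092-02-28 gives 2086-02-28.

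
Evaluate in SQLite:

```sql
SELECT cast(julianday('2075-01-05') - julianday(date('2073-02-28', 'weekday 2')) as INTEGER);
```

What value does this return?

676

`weekday 2` advances to the next Tuesday; 2073-02-28 is already a Tuesday, so it stays at 2073-02-28.
0 days remain in February 2073 after the 28th (28 − 28).
Full months from March 2073 through December 2074 contribute their day counts.
Then 5 days into January 2075.
Total: 0 + 31 + 30 + 31 + 30 + 31 + 31 + 30 + 31 + 30 + 31 + 31 + 28 + 31 + 30 + 31 + 30 + 31 + 31 + 30 + 31 + 30 + 31 + 5 = 676.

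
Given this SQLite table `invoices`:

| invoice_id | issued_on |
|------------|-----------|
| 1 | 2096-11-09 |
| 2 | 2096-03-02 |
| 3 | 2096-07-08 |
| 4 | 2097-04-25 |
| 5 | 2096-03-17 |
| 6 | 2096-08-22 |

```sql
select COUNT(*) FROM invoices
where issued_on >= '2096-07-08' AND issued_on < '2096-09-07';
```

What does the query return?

2

Rows in [2096-07-08, 2096-09-07): 2096-07-08, 2096-08-22 → 2 rows.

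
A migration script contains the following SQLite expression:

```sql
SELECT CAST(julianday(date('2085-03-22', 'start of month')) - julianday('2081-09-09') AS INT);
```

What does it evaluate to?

1269

`start of month` rewinds 2085-03-22 to 2085-03-01.
21 days remain in September 2081 after the 9th (30 − 9).
Full months from October 2081 through February 2085 contribute their day counts.
Then 1 day into March 2085.
Total: 21 + 31 + 30 + 31 + 31 + 28 + 31 + 30 + 31 + 30 + 31 + 31 + 30 + 31 + 30 + 31 + 31 + 28 + 31 + 30 + 31 + 30 + 31 + 31 + 30 + 31 + 30 + 31 + 31 + 29 + 31 + 30 + 31 + 30 + 31 + 31 + 30 + 31 + 30 + 31 + 31 + 28 + 1 = 1269.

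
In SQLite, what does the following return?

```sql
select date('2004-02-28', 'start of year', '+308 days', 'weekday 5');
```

`start of year` rewinds 2004-02-28 to 2004-01-01.
Applying '+308 days' to 2004-01-01: counting 308 days forward gives 2004-11-04.
`weekday 5` advances to the next Friday; 2004-11-04 is a Thursday, so it moves forward to 2004-11-05.

2004-11-05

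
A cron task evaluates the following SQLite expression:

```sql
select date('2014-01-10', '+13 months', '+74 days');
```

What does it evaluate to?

Adding +13 months to 2014-01-10 gives 2015-02-10.
Applying '+74 days' to 2015-02-10: counting 74 days forward gives 2015-04-25.

2015-04-25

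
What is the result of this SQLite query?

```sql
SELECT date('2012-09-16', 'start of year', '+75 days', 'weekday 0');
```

2012-03-18

`start of year` rewinds 2012-09-16 to 2012-01-01.
Applying '+75 days' to 2012-01-01: counting 75 days forward gives 2012-03-16.
`weekday 0` advances to the next Sunday; 2012-03-16 is a Friday, so it moves forward to 2012-03-18.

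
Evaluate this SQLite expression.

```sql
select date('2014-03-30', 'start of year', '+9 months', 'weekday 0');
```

2014-10-05

`start of year` rewinds 2014-03-30 to 2014-01-01.
Adding +9 months to 2014-01-01 gives 2014-10-01.
`weekday 0` advances to the next Sunday; 2014-10-01 is a Wednesday, so it moves forward to 2014-10-05.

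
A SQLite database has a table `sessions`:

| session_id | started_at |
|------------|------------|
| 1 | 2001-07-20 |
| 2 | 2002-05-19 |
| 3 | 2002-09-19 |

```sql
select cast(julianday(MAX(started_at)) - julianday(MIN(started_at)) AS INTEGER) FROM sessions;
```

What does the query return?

426

MIN = 2001-07-20, MAX = 2002-09-19.
11 days remain in July 2001 after the 20th (31 − 20).
Full months from August 2001 through August 2002 contribute their day counts.
Then 19 days into September 2002.
Total: 11 + 31 + 30 + 31 + 30 + 31 + 31 + 28 + 31 + 30 + 31 + 30 + 31 + 31 + 19 = 426.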